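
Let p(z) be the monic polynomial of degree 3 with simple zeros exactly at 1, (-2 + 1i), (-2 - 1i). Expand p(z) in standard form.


The polynomial is p(z) = ∏_{α ∈ S} (z − α), where S = {1, (-2 + 1i), (-2 - 1i)}.
Expanding the product yields: p(z) = z^3 + 3·z^2 + z -5.
Note conjugate pairs combine to real quadratics: (z − (-2+1i))(z − (-2−1i)) = z² + 4z + 5.
The resulting polynomial has degree 3 and real coefficients as required.

p(z) = z^3 + 3·z^2 + z -5.


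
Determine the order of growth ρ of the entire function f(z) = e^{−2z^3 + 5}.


|e^{−2z^3 + 5}| = e^{Re(-2·z^3) + 5} ≤ e^{2|z|^3 + 5} = e^{2r^3 + 5} on |z| = r, so ρ ≤ 3. Choosing z on |z|=r so that -2·z^3 is real positive (always possible by picking arg z appropriately) gives |f(z)| = e^{2r^3 + 5}, matching the bound. The additive constant 5 does not affect log log M(r) ~ 3·log r. Hence ρ = 3.
Therefore ρ = 3.

Order ρ = 3.


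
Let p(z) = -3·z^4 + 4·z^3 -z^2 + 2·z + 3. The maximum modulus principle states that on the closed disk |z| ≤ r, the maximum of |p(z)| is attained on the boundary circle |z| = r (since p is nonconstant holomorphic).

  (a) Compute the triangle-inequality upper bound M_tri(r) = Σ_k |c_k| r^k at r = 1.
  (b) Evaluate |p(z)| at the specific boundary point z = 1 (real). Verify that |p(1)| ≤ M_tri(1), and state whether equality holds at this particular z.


Coefficients: c_0 = 3, c_1 = 2, c_2 = -1, c_3 = 4, c_4 = -3. Radius r = 1.
Part (a). Triangle bound: M_tri(r) = Σ_k |c_k| r^k
  = |3|·1^0 + |2|·1^1 + |-1|·1^2 + |4|·1^3 + |-3|·1^4
  = 3 + 2 + 1 + 4 + 3 = 13.
This bounds M(r) := max_{|z|=r} |p(z)| from above; equality holds iff all terms c_k z^k can be made to align in phase at a single z on |z|=r.
Part (b). At z = 1 (real, on the circle |z| = r):
  p(1) = (3)·1^0 + (2)·1^1 + (-1)·1^2 + (4)·1^3 + (-3)·1^4 = 5.
  |p(1)| = 5.
Check: |p(1)| = 5 ≤ 13 = M_tri(1). ✓ Equality does not hold at z = 1 (the coefficients have mixed signs, so the terms do not all align in phase there).

M_tri(1) = 13; |p(1)| = 5; equality at z=1: no.


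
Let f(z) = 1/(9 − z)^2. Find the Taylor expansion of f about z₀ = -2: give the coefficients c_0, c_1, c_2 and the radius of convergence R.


Let w = z − z₀, so z = z₀ + w.
Then 9 − z = 9 − (z₀ + w) = (9 − z₀) − w = 11 − w.
f(z) = 1/(11 − w)^2 = (1/(11)^2) · (1 − w/(11))^{−2}.
By the binomial series (1−u)^{−2} = Σ_{n≥0} C(n+1, 1) u^n for |u|<1, with u = w/(11):
  c_n = C(n+1, 1) / (11)^(n+2).
  c_0 = 1/(11)^2 = 1/121.
  c_1 = 2/(11)^3 = 2/1331.
  c_2 = 3/(11)^4 = 3/14641.
The series is valid for |w/d| < 1, i.e. |z − z₀| < |d|.
Radius of convergence: R = |9 − z₀| = |11| = 11 (distance from z₀ to the singularity z = 9).

c_0 = 1/121, c_1 = 2/1331, c_2 = 3/14641; R = 11.


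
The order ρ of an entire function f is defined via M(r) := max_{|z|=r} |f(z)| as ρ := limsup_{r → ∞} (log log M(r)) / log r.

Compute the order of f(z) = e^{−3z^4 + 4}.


|e^{−3z^4 + 4}| = e^{Re(-3·z^4) + 4} ≤ e^{3|z|^4 + 4} = e^{3r^4 + 4} on |z| = r, so ρ ≤ 4. Choosing z on |z|=r so that -3·z^4 is real positive (always possible by picking arg z appropriately) gives |f(z)| = e^{3r^4 + 4}, matching the bound. The additive constant 4 does not affect log log M(r) ~ 4·log r. Hence ρ = 4.
Therefore ρ = 4.

Order ρ = 4.


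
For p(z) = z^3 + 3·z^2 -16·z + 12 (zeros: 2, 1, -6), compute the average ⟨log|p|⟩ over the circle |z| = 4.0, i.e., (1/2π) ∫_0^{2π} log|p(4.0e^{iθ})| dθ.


Zeros: -6, 1, 2; r = 4.0.
Inside |z| < r: 1, 2. Outside (|z| ≥ r): -6.
p(0) = 12, so log|p(0)| = log(12) = 2.4849.
Apply Jensen: I(r) = log|p(0)| + Σ_k log(r/|z_k|), summed over zeros inside |z| < r.
  log(r/|z_k|) for z_k = 2: log(4.0/2) = 0.6931
  log(r/|z_k|) for z_k = 1: log(4.0/1) = 1.3863
  Outside zeros (-6) contribute nothing to the Jensen sum.
Sum over inside zeros: 2.0794.
I(r) = log|p(0)| + (inside sum) = 2.4849 + 2.0794 = 4.5643.
Note: since some zeros are outside |z| ≤ r, the simplified n·log(r) form does NOT apply — only the inside zeros contribute.

I(r) ≈ 4.5643.


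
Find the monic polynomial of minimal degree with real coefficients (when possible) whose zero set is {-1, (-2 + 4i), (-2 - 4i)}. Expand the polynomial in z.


The polynomial is p(z) = ∏_{α ∈ S} (z − α), where S = {-1, (-2 + 4i), (-2 - 4i)}.
Expanding the product yields: p(z) = z^3 + 5·z^2 + 24·z + 20.
Note conjugate pairs combine to real quadratics: (z − (-2+4i))(z − (-2−4i)) = z² + 4z + 20.
The resulting polynomial has degree 3 and real coefficients as required.

p(z) = z^3 + 5·z^2 + 24·z + 20.


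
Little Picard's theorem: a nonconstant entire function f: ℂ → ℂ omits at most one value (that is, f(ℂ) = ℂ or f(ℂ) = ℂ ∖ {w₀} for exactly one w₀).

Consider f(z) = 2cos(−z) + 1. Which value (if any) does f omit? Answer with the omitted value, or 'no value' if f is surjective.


Little Picard bounds the complement of f(ℂ) to at most one point.
cos is entire and surjective onto ℂ: for every w ∈ ℂ, cos(ζ) = w has a solution ζ ∈ ℂ (e.g., via the complex inverse arccos). With ζ = −z this gives z = ζ/(-1). Then 2·cos(−z) takes every value in 2·ℂ = ℂ, and adding 1 is a bijection of ℂ. So f is surjective and omits no value. (Note: only on the real line is cos bounded by [−1, 1].)

Omitted value: no value.


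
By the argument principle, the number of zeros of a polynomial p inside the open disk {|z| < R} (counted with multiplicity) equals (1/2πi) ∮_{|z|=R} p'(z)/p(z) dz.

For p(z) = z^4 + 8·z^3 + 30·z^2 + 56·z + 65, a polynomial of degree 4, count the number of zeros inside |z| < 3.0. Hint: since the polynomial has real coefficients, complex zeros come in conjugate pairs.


The zeros of p are: (-3 + 2i), (-3 - 2i), (-1 + 2i), (-1 - 2i).
Their magnitudes are: 3.606, 3.606, 2.236, 2.236.
Zeros with |z| < R = 3.0: (-1 + 2i), (-1 - 2i).
Count = 2.
By the argument principle, (1/2πi) ∮_{|z|=R} p'(z)/p(z) dz equals exactly this count.

Number of zeros inside |z| < 3.0: 2.


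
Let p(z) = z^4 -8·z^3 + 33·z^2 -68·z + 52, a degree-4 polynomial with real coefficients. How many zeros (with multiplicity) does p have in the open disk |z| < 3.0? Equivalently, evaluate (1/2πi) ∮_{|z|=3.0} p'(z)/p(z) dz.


The zeros of p are: 2, (2 + 3i), (2 - 3i), 2.
Their magnitudes are: 2, 3.606, 3.606, 2.
Zeros with |z| < R = 3.0: 2, 2.
Count = 2.
By the argument principle, (1/2πi) ∮_{|z|=R} p'(z)/p(z) dz equals exactly this count.

Number of zeros inside |z| < 3.0: 2.


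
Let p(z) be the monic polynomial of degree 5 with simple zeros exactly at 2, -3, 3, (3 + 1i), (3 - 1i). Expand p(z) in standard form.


The polynomial is p(z) = ∏_{α ∈ S} (z − α), where S = {2, -3, 3, (3 + 1i), (3 - 1i)}.
Expanding the product yields: p(z) = z^5 -8·z^4 + 13·z^3 + 52·z^2 -198·z + 180.
Note conjugate pairs combine to real quadratics: (z − (3+1i))(z − (3−1i)) = z² − 6z + 10.
The resulting polynomial has degree 5 and real coefficients as required.

p(z) = z^5 -8·z^4 + 13·z^3 + 52·z^2 -198·z + 180.


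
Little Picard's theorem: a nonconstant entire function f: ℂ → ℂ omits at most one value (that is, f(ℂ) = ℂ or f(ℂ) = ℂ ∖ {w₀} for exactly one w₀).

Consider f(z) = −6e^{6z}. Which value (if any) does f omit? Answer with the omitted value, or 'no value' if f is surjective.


Little Picard bounds the complement of f(ℂ) to at most one point.
e^{6z} is never zero on ℂ, so -6·e^{6z} takes every value in ℂ ∖ {0}. Adding 0 shifts the range to ℂ ∖ {0}. Thus f omits exactly the value 0.

Omitted value: 0.


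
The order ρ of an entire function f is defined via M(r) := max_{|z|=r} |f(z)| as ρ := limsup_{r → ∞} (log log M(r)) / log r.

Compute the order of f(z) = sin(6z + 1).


sin(w) is a linear combination of e^{iw} and e^{−iw} (or e^w, e^{−w} in the hyperbolic case), so |sin(w)| ≤ e^{|w|}. With w = 6z + 1, |w| ≤ 6|z| + 1 = 6r + 1 on |z| = r, giving M(r) ≤ e^{6r + 1}, so ρ ≤ 1. On a suitable ray (z = it for sin/cos; z = t for sinh/cosh, t real → ∞), |sin(6z + 1)| grows like e^{6|t|}/2, so ρ ≥ 1. Hence ρ = 1.
Therefore ρ = 1.

Order ρ = 1.


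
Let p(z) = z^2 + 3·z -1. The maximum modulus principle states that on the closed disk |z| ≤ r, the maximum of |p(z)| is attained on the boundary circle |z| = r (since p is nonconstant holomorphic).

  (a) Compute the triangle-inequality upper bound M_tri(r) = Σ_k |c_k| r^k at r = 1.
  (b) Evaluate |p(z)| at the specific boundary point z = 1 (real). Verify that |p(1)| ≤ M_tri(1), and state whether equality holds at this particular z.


Coefficients: c_0 = -1, c_1 = 3, c_2 = 1. Radius r = 1.
Part (a). Triangle bound: M_tri(r) = Σ_k |c_k| r^k
  = |-1|·1^0 + |3|·1^1 + |1|·1^2
  = 1 + 3 + 1 = 5.
This bounds M(r) := max_{|z|=r} |p(z)| from above; equality holds iff all terms c_k z^k can be made to align in phase at a single z on |z|=r.
Part (b). At z = 1 (real, on the circle |z| = r):
  p(1) = (-1)·1^0 + (3)·1^1 + (1)·1^2 = 3.
  |p(1)| = 3.
Check: |p(1)| = 3 ≤ 5 = M_tri(1). ✓ Equality does not hold at z = 1 (the coefficients have mixed signs, so the terms do not all align in phase there).

M_tri(1) = 5; |p(1)| = 3; equality at z=1: no.


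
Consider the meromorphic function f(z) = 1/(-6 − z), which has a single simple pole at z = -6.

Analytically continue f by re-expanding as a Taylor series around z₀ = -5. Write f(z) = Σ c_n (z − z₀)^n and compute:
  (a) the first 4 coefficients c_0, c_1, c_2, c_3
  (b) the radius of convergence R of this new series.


Let w = z − z₀, so z = z₀ + w.
Then -6 − z = -6 − (z₀ + w) = (-6 − z₀) − w = -1 − w.
f(z) = 1/(-1 − w) = (1/(-1)) · 1/(1 − w/(-1)) = Σ_{n≥0} w^n / (-1)^(n+1).
So c_n = 1/(-1)^(n+1):
  c_0 = 1/(-1)^1 = -1.
  c_1 = 1/(-1)^2 = 1.
  c_2 = 1/(-1)^3 = -1.
  c_3 = 1/(-1)^4 = 1.
The series is valid for |w/d| < 1, i.e. |z − z₀| < |d|.
Radius of convergence: R = |-6 − z₀| = |-1| = 1 (distance from z₀ to the singularity z = -6).

c_0 = -1, c_1 = 1, c_2 = -1, c_3 = 1; R = 1.


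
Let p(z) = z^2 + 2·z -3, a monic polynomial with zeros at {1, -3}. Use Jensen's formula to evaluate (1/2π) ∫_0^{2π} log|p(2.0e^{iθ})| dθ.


Zeros: -3, 1; r = 2.0.
Inside |z| < r: 1. Outside (|z| ≥ r): -3.
p(0) = -3, so log|p(0)| = log(3) = 1.0986.
Apply Jensen: I(r) = log|p(0)| + Σ_k log(r/|z_k|), summed over zeros inside |z| < r.
  log(r/|z_k|) for z_k = 1: log(2.0/1) = 0.6931
  Outside zeros (-3) contribute nothing to the Jensen sum.
Sum over inside zeros: 0.6931.
I(r) = log|p(0)| + (inside sum) = 1.0986 + 0.6931 = 1.7918.
Note: since some zeros are outside |z| ≤ r, the simplified n·log(r) form does NOT apply — only the inside zeros contribute.

I(r) ≈ 1.7918.


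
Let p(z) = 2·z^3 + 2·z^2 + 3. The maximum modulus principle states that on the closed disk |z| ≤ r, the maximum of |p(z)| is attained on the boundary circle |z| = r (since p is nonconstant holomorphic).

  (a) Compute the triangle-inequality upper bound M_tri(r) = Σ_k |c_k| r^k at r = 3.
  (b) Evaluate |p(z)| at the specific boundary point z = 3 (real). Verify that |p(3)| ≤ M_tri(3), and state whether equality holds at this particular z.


Coefficients: c_0 = 3, c_1 = 0, c_2 = 2, c_3 = 2. Radius r = 3.
Part (a). Triangle bound: M_tri(r) = Σ_k |c_k| r^k
  = |3|·3^0 + |0|·3^1 + |2|·3^2 + |2|·3^3
  = 3 + 0 + 18 + 54 = 75.
This bounds M(r) := max_{|z|=r} |p(z)| from above; equality holds iff all terms c_k z^k can be made to align in phase at a single z on |z|=r.
Part (b). At z = 3 (real, on the circle |z| = r):
  p(3) = (3)·3^0 + (0)·3^1 + (2)·3^2 + (2)·3^3 = 75.
  |p(3)| = 75.
Since all nonzero coefficients share the same sign, |p(3)| = 75 = M_tri(3); the triangle bound is attained at z = 3, so in fact M(r) = 75.

M_tri(3) = 75; |p(3)| = 75; equality at z=3: yes.


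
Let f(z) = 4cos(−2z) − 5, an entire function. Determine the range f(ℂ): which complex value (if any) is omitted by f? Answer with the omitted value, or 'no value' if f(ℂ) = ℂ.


Little Picard bounds the complement of f(ℂ) to at most one point.
cos is entire and surjective onto ℂ: for every w ∈ ℂ, cos(ζ) = w has a solution ζ ∈ ℂ (e.g., via the complex inverse arccos). With ζ = −2z this gives z = ζ/(-2). Then 4·cos(−2z) takes every value in 4·ℂ = ℂ, and adding -5 is a bijection of ℂ. So f is surjective and omits no value. (Note: only on the real line is cos bounded by [−1, 1].)

Omitted value: no value.


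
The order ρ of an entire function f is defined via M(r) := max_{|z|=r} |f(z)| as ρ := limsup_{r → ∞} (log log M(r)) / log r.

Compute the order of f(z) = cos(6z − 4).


cos(w) is a linear combination of e^{iw} and e^{−iw} (or e^w, e^{−w} in the hyperbolic case), so |cos(w)| ≤ e^{|w|}. With w = 6z − 4, |w| ≤ 6|z| + 4 = 6r + 4 on |z| = r, giving M(r) ≤ e^{6r + 4}, so ρ ≤ 1. On a suitable ray (z = it for sin/cos; z = t for sinh/cosh, t real → ∞), |cos(6z − 4)| grows like e^{6|t|}/2, so ρ ≥ 1. Hence ρ = 1.
Therefore ρ = 1.

Order ρ = 1.


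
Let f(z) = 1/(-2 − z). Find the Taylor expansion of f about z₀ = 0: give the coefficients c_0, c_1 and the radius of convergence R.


Let w = z − z₀, so z = z₀ + w.
Then -2 − z = -2 − (z₀ + w) = (-2 − z₀) − w = -2 − w.
f(z) = 1/(-2 − w) = (1/(-2)) · 1/(1 − w/(-2)) = Σ_{n≥0} w^n / (-2)^(n+1).
So c_n = 1/(-2)^(n+1):
  c_0 = 1/(-2)^1 = -1/2.
  c_1 = 1/(-2)^2 = 1/4.
The series is valid for |w/d| < 1, i.e. |z − z₀| < |d|.
Radius of convergence: R = |-2 − z₀| = |-2| = 2 (distance from z₀ to the singularity z = -2).

c_0 = -1/2, c_1 = 1/4; R = 2.


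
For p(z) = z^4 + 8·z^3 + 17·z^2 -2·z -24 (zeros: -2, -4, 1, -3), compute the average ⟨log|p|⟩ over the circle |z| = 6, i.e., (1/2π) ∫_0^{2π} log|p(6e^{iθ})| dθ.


Zeros: -4, -3, -2, 1; r = 6.
Inside |z| < r: -4, -3, -2, 1. Outside (|z| ≥ r): ∅.
p(0) = -24, so log|p(0)| = log(24) = 3.1781.
Apply Jensen: I(r) = log|p(0)| + Σ_k log(r/|z_k|), summed over zeros inside |z| < r.
  log(r/|z_k|) for z_k = -2: log(6/2) = 1.0986
  log(r/|z_k|) for z_k = -4: log(6/4) = 0.4055
  log(r/|z_k|) for z_k = 1: log(6/1) = 1.7918
  log(r/|z_k|) for z_k = -3: log(6/3) = 0.6931
Sum over inside zeros: 3.9890.
I(r) = log|p(0)| + (inside sum) = 3.1781 + 3.9890 = 7.1670.
Closed form (all zeros inside, monic): I(r) = n·log(r) = 4·log(6) = 7.1670. ✓

I(r) ≈ 7.1670.


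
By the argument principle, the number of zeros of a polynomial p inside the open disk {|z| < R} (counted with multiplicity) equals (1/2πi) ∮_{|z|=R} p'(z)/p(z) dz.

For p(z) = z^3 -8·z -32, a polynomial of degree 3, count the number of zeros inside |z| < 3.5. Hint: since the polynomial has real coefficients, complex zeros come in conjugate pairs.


The zeros of p are: 4, (-2 + 2i), (-2 - 2i).
Their magnitudes are: 4, 2.828, 2.828.
Zeros with |z| < R = 3.5: (-2 + 2i), (-2 - 2i).
Count = 2.
By the argument principle, (1/2πi) ∮_{|z|=R} p'(z)/p(z) dz equals exactly this count.

Number of zeros inside |z| < 3.5: 2.


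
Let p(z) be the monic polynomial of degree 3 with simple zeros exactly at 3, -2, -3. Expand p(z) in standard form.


The polynomial is p(z) = ∏_{α ∈ S} (z − α), where S = {3, -2, -3}.
Expanding the product yields: p(z) = z^3 + 2·z^2 -9·z -18.
The resulting polynomial has degree 3 and real coefficients as required.

p(z) = z^3 + 2·z^2 -9·z -18.


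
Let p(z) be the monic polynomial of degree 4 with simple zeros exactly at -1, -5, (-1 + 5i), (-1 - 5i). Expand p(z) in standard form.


The polynomial is p(z) = ∏_{α ∈ S} (z − α), where S = {-1, -5, (-1 + 5i), (-1 - 5i)}.
Expanding the product yields: p(z) = z^4 + 8·z^3 + 43·z^2 + 166·z + 130.
Note conjugate pairs combine to real quadratics: (z − (-1+5i))(z − (-1−5i)) = z² + 2z + 26.
The resulting polynomial has degree 4 and real coefficients as required.

p(z) = z^4 + 8·z^3 + 43·z^2 + 166·z + 130.


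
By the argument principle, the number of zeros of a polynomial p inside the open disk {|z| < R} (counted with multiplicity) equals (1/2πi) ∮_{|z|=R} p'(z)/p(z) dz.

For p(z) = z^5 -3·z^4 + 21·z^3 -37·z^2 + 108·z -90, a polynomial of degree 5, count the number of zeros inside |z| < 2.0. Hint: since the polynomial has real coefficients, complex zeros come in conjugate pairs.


The zeros of p are: 1, (1 + 3i), (1 - 3i), (0 + 3i), (0 - 3i).
Their magnitudes are: 1, 3.162, 3.162, 3, 3.
Zeros with |z| < R = 2.0: 1.
Count = 1.
By the argument principle, (1/2πi) ∮_{|z|=R} p'(z)/p(z) dz equals exactly this count.

Number of zeros inside |z| < 2.0: 1.


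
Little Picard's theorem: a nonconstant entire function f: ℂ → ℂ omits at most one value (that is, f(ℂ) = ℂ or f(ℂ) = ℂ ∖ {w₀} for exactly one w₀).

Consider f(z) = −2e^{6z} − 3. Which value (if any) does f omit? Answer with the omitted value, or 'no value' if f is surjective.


Little Picard bounds the complement of f(ℂ) to at most one point.
e^{6z} is never zero on ℂ, so -2·e^{6z} takes every value in ℂ ∖ {0}. Adding -3 shifts the range to ℂ ∖ {-3}. Thus f omits exactly the value -3.

Omitted value: -3.


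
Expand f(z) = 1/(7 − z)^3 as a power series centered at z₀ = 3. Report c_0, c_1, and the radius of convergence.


Let w = z − z₀, so z = z₀ + w.
Then 7 − z = 7 − (z₀ + w) = (7 − z₀) − w = 4 − w.
f(z) = 1/(4 − w)^3 = (1/(4)^3) · (1 − w/(4))^{−3}.
By the binomial series (1−u)^{−3} = Σ_{n≥0} C(n+2, 2) u^n for |u|<1, with u = w/(4):
  c_n = C(n+2, 2) / (4)^(n+3).
  c_0 = 1/(4)^3 = 1/64.
  c_1 = 3/(4)^4 = 3/256.
The series is valid for |w/d| < 1, i.e. |z − z₀| < |d|.
Radius of convergence: R = |7 − z₀| = |4| = 4 (distance from z₀ to the singularity z = 7).

c_0 = 1/64, c_1 = 3/256; R = 4.


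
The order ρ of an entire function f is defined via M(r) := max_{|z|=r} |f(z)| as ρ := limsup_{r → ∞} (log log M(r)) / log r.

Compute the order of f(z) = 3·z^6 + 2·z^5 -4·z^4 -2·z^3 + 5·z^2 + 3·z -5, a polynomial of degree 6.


|f(z)| ≤ Σ|c_k|·r^k = O(r^6) as r → ∞. Polynomial growth is O(e^{r^ε}) for every ε > 0 (since r^6/e^{r^ε} → 0), so ρ ≤ ε for all ε > 0, i.e. ρ = 0. Every nonconstant polynomial has order 0.
Therefore ρ = 0.

Order ρ = 0.


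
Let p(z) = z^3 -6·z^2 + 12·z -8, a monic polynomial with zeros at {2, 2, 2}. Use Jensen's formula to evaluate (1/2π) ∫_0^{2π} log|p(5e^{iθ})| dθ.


Zeros: 2, 2, 2; r = 5.
Inside |z| < r: 2, 2, 2. Outside (|z| ≥ r): ∅.
p(0) = -8, so log|p(0)| = log(8) = 2.0794.
Apply Jensen: I(r) = log|p(0)| + Σ_k log(r/|z_k|), summed over zeros inside |z| < r.
  log(r/|z_k|) for z_k = 2: log(5/2) = 0.9163
  log(r/|z_k|) for z_k = 2: log(5/2) = 0.9163
  log(r/|z_k|) for z_k = 2: log(5/2) = 0.9163
Sum over inside zeros: 2.7489.
I(r) = log|p(0)| + (inside sum) = 2.0794 + 2.7489 = 4.8283.
Closed form (all zeros inside, monic): I(r) = n·log(r) = 3·log(5) = 4.8283. ✓

I(r) ≈ 4.8283.


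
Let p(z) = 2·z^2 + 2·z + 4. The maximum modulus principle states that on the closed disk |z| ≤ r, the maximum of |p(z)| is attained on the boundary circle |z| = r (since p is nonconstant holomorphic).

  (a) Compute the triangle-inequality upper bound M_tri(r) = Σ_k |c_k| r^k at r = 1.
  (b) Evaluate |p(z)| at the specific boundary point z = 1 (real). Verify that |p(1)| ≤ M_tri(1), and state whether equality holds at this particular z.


Coefficients: c_0 = 4, c_1 = 2, c_2 = 2. Radius r = 1.
Part (a). Triangle bound: M_tri(r) = Σ_k |c_k| r^k
  = |4|·1^0 + |2|·1^1 + |2|·1^2
  = 4 + 2 + 2 = 8.
This bounds M(r) := max_{|z|=r} |p(z)| from above; equality holds iff all terms c_k z^k can be made to align in phase at a single z on |z|=r.
Part (b). At z = 1 (real, on the circle |z| = r):
  p(1) = (4)·1^0 + (2)·1^1 + (2)·1^2 = 8.
  |p(1)| = 8.
Since all nonzero coefficients share the same sign, |p(1)| = 8 = M_tri(1); the triangle bound is attained at z = 1, so in fact M(r) = 8.

M_tri(1) = 8; |p(1)| = 8; equality at z=1: yes.


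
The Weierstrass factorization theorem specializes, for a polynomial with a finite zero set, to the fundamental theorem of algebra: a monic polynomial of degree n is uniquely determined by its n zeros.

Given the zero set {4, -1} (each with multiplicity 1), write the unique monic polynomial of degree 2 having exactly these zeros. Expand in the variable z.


The polynomial is p(z) = ∏_{α ∈ S} (z − α), where S = {4, -1}.
Expanding the product yields: p(z) = z^2 -3·z -4.
The resulting polynomial has degree 2 and real coefficients as required.

p(z) = z^2 -3·z -4.


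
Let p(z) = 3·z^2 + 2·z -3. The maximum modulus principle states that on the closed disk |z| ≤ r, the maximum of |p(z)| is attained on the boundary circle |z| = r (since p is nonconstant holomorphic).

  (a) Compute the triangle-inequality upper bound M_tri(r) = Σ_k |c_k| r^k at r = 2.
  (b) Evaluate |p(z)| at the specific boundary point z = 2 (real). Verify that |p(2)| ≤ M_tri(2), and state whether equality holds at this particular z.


Coefficients: c_0 = -3, c_1 = 2, c_2 = 3. Radius r = 2.
Part (a). Triangle bound: M_tri(r) = Σ_k |c_k| r^k
  = |-3|·2^0 + |2|·2^1 + |3|·2^2
  = 3 + 4 + 12 = 19.
This bounds M(r) := max_{|z|=r} |p(z)| from above; equality holds iff all terms c_k z^k can be made to align in phase at a single z on |z|=r.
Part (b). At z = 2 (real, on the circle |z| = r):
  p(2) = (-3)·2^0 + (2)·2^1 + (3)·2^2 = 13.
  |p(2)| = 13.
Check: |p(2)| = 13 ≤ 19 = M_tri(2). ✓ Equality does not hold at z = 2 (the coefficients have mixed signs, so the terms do not all align in phase there).

M_tri(2) = 19; |p(2)| = 13; equality at z=2: no.


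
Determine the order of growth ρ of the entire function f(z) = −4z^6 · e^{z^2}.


M(r) = max_{|z|=r} |-4|·|z|^6·|e^{z^2}| = 4·r^6 · e^{1r^2} (the factors attain their maxima compatibly on |z|=r). Then log M(r) = log 4 + 6·log r + 1r^2, dominated by the last term, so log log M(r) ~ 2·log r. The polynomial factor -4z^6 contributes only a log r term and does not affect the order. ρ = 2.
Therefore ρ = 2.

Order ρ = 2.


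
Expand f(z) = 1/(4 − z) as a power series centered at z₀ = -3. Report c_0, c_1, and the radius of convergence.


Let w = z − z₀, so z = z₀ + w.
Then 4 − z = 4 − (z₀ + w) = (4 − z₀) − w = 7 − w.
f(z) = 1/(7 − w) = (1/(7)) · 1/(1 − w/(7)) = Σ_{n≥0} w^n / (7)^(n+1).
So c_n = 1/(7)^(n+1):
  c_0 = 1/(7)^1 = 1/7.
  c_1 = 1/(7)^2 = 1/49.
The series is valid for |w/d| < 1, i.e. |z − z₀| < |d|.
Radius of convergence: R = |4 − z₀| = |7| = 7 (distance from z₀ to the singularity z = 4).

c_0 = 1/7, c_1 = 1/49; R = 7.


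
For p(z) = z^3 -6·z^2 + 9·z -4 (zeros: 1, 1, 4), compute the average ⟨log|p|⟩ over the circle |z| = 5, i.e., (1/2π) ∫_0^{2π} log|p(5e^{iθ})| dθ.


Zeros: 1, 1, 4; r = 5.
Inside |z| < r: 1, 1, 4. Outside (|z| ≥ r): ∅.
p(0) = -4, so log|p(0)| = log(4) = 1.3863.
Apply Jensen: I(r) = log|p(0)| + Σ_k log(r/|z_k|), summed over zeros inside |z| < r.
  log(r/|z_k|) for z_k = 1: log(5/1) = 1.6094
  log(r/|z_k|) for z_k = 1: log(5/1) = 1.6094
  log(r/|z_k|) for z_k = 4: log(5/4) = 0.2231
Sum over inside zeros: 3.4420.
I(r) = log|p(0)| + (inside sum) = 1.3863 + 3.4420 = 4.8283.
Closed form (all zeros inside, monic): I(r) = n·log(r) = 3·log(5) = 4.8283. ✓

I(r) ≈ 4.8283.


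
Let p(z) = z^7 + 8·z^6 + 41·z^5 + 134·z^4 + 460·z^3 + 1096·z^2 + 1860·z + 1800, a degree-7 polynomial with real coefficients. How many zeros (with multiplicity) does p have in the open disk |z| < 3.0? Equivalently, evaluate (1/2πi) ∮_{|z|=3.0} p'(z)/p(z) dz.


The zeros of p are: (-1 + 2i), (-1 - 2i), -2, (-3 + 3i), (-3 - 3i), (1 + 3i), (1 - 3i).
Their magnitudes are: 2.236, 2.236, 2, 4.243, 4.243, 3.162, 3.162.
Zeros with |z| < R = 3.0: (-1 + 2i), (-1 - 2i), -2.
Count = 3.
By the argument principle, (1/2πi) ∮_{|z|=R} p'(z)/p(z) dz equals exactly this count.

Number of zeros inside |z| < 3.0: 3.


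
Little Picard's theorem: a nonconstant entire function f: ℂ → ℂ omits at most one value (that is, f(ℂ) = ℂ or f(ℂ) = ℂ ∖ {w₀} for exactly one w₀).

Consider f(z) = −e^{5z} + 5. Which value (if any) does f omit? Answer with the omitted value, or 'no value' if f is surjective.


Little Picard bounds the complement of f(ℂ) to at most one point.
e^{5z} is never zero on ℂ, so -1·e^{5z} takes every value in ℂ ∖ {0}. Adding 5 shifts the range to ℂ ∖ {5}. Thus f omits exactly the value 5.

Omitted value: 5.


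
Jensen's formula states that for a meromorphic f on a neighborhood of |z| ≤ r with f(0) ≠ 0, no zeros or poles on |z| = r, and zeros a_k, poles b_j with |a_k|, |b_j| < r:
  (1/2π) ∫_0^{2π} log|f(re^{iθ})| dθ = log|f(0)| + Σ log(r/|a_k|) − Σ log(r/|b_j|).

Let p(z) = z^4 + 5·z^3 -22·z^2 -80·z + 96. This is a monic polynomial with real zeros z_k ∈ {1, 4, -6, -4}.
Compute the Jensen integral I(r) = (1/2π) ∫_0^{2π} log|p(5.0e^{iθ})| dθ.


Zeros: -6, -4, 1, 4; r = 5.0.
Inside |z| < r: -4, 1, 4. Outside (|z| ≥ r): -6.
p(0) = 96, so log|p(0)| = log(96) = 4.5643.
Apply Jensen: I(r) = log|p(0)| + Σ_k log(r/|z_k|), summed over zeros inside |z| < r.
  log(r/|z_k|) for z_k = 1: log(5.0/1) = 1.6094
  log(r/|z_k|) for z_k = 4: log(5.0/4) = 0.2231
  log(r/|z_k|) for z_k = -4: log(5.0/4) = 0.2231
  Outside zeros (-6) contribute nothing to the Jensen sum.
Sum over inside zeros: 2.0557.
I(r) = log|p(0)| + (inside sum) = 4.5643 + 2.0557 = 6.6201.
Note: since some zeros are outside |z| ≤ r, the simplified n·log(r) form does NOT apply — only the inside zeros contribute.

I(r) ≈ 6.6201.


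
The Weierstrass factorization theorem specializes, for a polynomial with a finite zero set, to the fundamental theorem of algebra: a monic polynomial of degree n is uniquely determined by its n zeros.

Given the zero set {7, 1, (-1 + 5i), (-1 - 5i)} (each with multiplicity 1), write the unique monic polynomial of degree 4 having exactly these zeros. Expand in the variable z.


The polynomial is p(z) = ∏_{α ∈ S} (z − α), where S = {7, 1, (-1 + 5i), (-1 - 5i)}.
Expanding the product yields: p(z) = z^4 -6·z^3 + 17·z^2 -194·z + 182.
Note conjugate pairs combine to real quadratics: (z − (-1+5i))(z − (-1−5i)) = z² + 2z + 26.
The resulting polynomial has degree 4 and real coefficients as required.

p(z) = z^4 -6·z^3 + 17·z^2 -194·z + 182.


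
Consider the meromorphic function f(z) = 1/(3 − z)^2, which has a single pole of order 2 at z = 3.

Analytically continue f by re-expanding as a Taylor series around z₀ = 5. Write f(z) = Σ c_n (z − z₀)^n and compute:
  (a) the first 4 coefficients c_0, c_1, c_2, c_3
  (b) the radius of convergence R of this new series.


Let w = z − z₀, so z = z₀ + w.
Then 3 − z = 3 − (z₀ + w) = (3 − z₀) − w = -2 − w.
f(z) = 1/(-2 − w)^2 = (1/(-2)^2) · (1 − w/(-2))^{−2}.
By the binomial series (1−u)^{−2} = Σ_{n≥0} C(n+1, 1) u^n for |u|<1, with u = w/(-2):
  c_n = C(n+1, 1) / (-2)^(n+2).
  c_0 = 1/(-2)^2 = 1/4.
  c_1 = 2/(-2)^3 = -1/4.
  c_2 = 3/(-2)^4 = 3/16.
  c_3 = 4/(-2)^5 = -1/8.
The series is valid for |w/d| < 1, i.e. |z − z₀| < |d|.
Radius of convergence: R = |3 − z₀| = |-2| = 2 (distance from z₀ to the singularity z = 3).

c_0 = 1/4, c_1 = -1/4, c_2 = 3/16, c_3 = -1/8; R = 2.


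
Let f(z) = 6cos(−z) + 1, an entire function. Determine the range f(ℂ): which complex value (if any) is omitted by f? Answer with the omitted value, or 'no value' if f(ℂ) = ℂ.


Little Picard bounds the complement of f(ℂ) to at most one point.
cos is entire and surjective onto ℂ: for every w ∈ ℂ, cos(ζ) = w has a solution ζ ∈ ℂ (e.g., via the complex inverse arccos). With ζ = −z this gives z = ζ/(-1). Then 6·cos(−z) takes every value in 6·ℂ = ℂ, and adding 1 is a bijection of ℂ. So f is surjective and omits no value. (Note: only on the real line is cos bounded by [−1, 1].)

Omitted value: no value.


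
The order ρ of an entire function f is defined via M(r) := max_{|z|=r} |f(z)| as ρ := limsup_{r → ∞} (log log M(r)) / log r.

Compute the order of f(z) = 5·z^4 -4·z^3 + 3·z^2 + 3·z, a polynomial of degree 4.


|f(z)| ≤ Σ|c_k|·r^k = O(r^4) as r → ∞. Polynomial growth is O(e^{r^ε}) for every ε > 0 (since r^4/e^{r^ε} → 0), so ρ ≤ ε for all ε > 0, i.e. ρ = 0. Every nonconstant polynomial has order 0.
Therefore ρ = 0.

Order ρ = 0.


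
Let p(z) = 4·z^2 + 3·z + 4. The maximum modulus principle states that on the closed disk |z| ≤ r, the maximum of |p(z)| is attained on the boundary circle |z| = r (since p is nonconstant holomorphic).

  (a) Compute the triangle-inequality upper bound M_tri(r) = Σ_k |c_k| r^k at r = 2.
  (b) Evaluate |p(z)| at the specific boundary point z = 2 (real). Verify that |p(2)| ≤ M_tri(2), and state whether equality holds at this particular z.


Coefficients: c_0 = 4, c_1 = 3, c_2 = 4. Radius r = 2.
Part (a). Triangle bound: M_tri(r) = Σ_k |c_k| r^k
  = |4|·2^0 + |3|·2^1 + |4|·2^2
  = 4 + 6 + 16 = 26.
This bounds M(r) := max_{|z|=r} |p(z)| from above; equality holds iff all terms c_k z^k can be made to align in phase at a single z on |z|=r.
Part (b). At z = 2 (real, on the circle |z| = r):
  p(2) = (4)·2^0 + (3)·2^1 + (4)·2^2 = 26.
  |p(2)| = 26.
Since all nonzero coefficients share the same sign, |p(2)| = 26 = M_tri(2); the triangle bound is attained at z = 2, so in fact M(r) = 26.

M_tri(2) = 26; |p(2)| = 26; equality at z=2: yes.


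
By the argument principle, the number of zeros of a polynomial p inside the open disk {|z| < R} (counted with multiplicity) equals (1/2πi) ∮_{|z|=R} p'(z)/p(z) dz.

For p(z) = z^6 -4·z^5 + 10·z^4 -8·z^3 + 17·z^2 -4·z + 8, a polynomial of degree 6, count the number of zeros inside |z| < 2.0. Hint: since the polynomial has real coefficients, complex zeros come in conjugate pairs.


The zeros of p are: (0 + 1i), (0 - 1i), (2 + 2i), (2 - 2i), (0 + 1i), (0 - 1i).
Their magnitudes are: 1, 1, 2.828, 2.828, 1, 1.
Zeros with |z| < R = 2.0: (0 + 1i), (0 - 1i), (0 + 1i), (0 - 1i).
Count = 4.
By the argument principle, (1/2πi) ∮_{|z|=R} p'(z)/p(z) dz equals exactly this count.

Number of zeros inside |z| < 2.0: 4.


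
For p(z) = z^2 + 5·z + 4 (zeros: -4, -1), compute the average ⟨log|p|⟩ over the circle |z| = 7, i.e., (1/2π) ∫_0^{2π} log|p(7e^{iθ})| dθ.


Zeros: -4, -1; r = 7.
Inside |z| < r: -4, -1. Outside (|z| ≥ r): ∅.
p(0) = 4, so log|p(0)| = log(4) = 1.3863.
Apply Jensen: I(r) = log|p(0)| + Σ_k log(r/|z_k|), summed over zeros inside |z| < r.
  log(r/|z_k|) for z_k = -4: log(7/4) = 0.5596
  log(r/|z_k|) for z_k = -1: log(7/1) = 1.9459
Sum over inside zeros: 2.5055.
I(r) = log|p(0)| + (inside sum) = 1.3863 + 2.5055 = 3.8918.
Closed form (all zeros inside, monic): I(r) = n·log(r) = 2·log(7) = 3.8918. ✓

I(r) ≈ 3.8918.


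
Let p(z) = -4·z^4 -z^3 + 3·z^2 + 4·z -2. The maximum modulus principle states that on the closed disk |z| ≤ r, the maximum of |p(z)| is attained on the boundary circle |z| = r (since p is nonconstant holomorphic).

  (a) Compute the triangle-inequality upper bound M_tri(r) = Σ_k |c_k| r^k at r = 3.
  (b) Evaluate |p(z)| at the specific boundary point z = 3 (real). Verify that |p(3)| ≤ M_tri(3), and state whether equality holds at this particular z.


Coefficients: c_0 = -2, c_1 = 4, c_2 = 3, c_3 = -1, c_4 = -4. Radius r = 3.
Part (a). Triangle bound: M_tri(r) = Σ_k |c_k| r^k
  = |-2|·3^0 + |4|·3^1 + |3|·3^2 + |-1|·3^3 + |-4|·3^4
  = 2 + 12 + 27 + 27 + 324 = 392.
This bounds M(r) := max_{|z|=r} |p(z)| from above; equality holds iff all terms c_k z^k can be made to align in phase at a single z on |z|=r.
Part (b). At z = 3 (real, on the circle |z| = r):
  p(3) = (-2)·3^0 + (4)·3^1 + (3)·3^2 + (-1)·3^3 + (-4)·3^4 = -314.
  |p(3)| = 314.
Check: |p(3)| = 314 ≤ 392 = M_tri(3). ✓ Equality does not hold at z = 3 (the coefficients have mixed signs, so the terms do not all align in phase there).

M_tri(3) = 392; |p(3)| = 314; equality at z=3: no.


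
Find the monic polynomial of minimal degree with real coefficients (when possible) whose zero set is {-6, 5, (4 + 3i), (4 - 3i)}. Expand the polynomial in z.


The polynomial is p(z) = ∏_{α ∈ S} (z − α), where S = {-6, 5, (4 + 3i), (4 - 3i)}.
Expanding the product yields: p(z) = z^4 -7·z^3 -13·z^2 + 265·z -750.
Note conjugate pairs combine to real quadratics: (z − (4+3i))(z − (4−3i)) = z² − 8z + 25.
The resulting polynomial has degree 4 and real coefficients as required.

p(z) = z^4 -7·z^3 -13·z^2 + 265·z -750.


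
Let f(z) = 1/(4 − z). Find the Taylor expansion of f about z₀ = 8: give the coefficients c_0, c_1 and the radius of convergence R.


Let w = z − z₀, so z = z₀ + w.
Then 4 − z = 4 − (z₀ + w) = (4 − z₀) − w = -4 − w.
f(z) = 1/(-4 − w) = (1/(-4)) · 1/(1 − w/(-4)) = Σ_{n≥0} w^n / (-4)^(n+1).
So c_n = 1/(-4)^(n+1):
  c_0 = 1/(-4)^1 = -1/4.
  c_1 = 1/(-4)^2 = 1/16.
The series is valid for |w/d| < 1, i.e. |z − z₀| < |d|.
Radius of convergence: R = |4 − z₀| = |-4| = 4 (distance from z₀ to the singularity z = 4).

c_0 = -1/4, c_1 = 1/16; R = 4.


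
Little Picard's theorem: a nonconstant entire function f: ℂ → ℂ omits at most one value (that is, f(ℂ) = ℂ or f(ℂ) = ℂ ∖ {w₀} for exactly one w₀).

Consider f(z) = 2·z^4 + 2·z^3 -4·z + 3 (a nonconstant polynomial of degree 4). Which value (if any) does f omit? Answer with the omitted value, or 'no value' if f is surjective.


Little Picard bounds the complement of f(ℂ) to at most one point.
For every w ∈ ℂ, the equation p(z) − w = 0 is a nonconstant polynomial in z and hence has at least one root by the fundamental theorem of algebra. So p is surjective onto ℂ, omitting no value.

Omitted value: no value.


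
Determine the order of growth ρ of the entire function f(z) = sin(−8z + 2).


sin(w) is a linear combination of e^{iw} and e^{−iw} (or e^w, e^{−w} in the hyperbolic case), so |sin(w)| ≤ e^{|w|}. With w = −8z + 2, |w| ≤ 8|z| + 2 = 8r + 2 on |z| = r, giving M(r) ≤ e^{8r + 2}, so ρ ≤ 1. On a suitable ray (z = it for sin/cos; z = t for sinh/cosh, t real → ∞), |sin(−8z + 2)| grows like e^{8|t|}/2, so ρ ≥ 1. Hence ρ = 1.
Therefore ρ = 1.

Order ρ = 1.


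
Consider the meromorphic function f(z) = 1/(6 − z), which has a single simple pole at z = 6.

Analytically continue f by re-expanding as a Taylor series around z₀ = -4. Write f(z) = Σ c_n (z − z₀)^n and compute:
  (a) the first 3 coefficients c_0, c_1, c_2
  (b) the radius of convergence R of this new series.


Let w = z − z₀, so z = z₀ + w.
Then 6 − z = 6 − (z₀ + w) = (6 − z₀) − w = 10 − w.
f(z) = 1/(10 − w) = (1/(10)) · 1/(1 − w/(10)) = Σ_{n≥0} w^n / (10)^(n+1).
So c_n = 1/(10)^(n+1):
  c_0 = 1/(10)^1 = 1/10.
  c_1 = 1/(10)^2 = 1/100.
  c_2 = 1/(10)^3 = 1/1000.
The series is valid for |w/d| < 1, i.e. |z − z₀| < |d|.
Radius of convergence: R = |6 − z₀| = |10| = 10 (distance from z₀ to the singularity z = 6).

c_0 = 1/10, c_1 = 1/100, c_2 = 1/1000; R = 10.


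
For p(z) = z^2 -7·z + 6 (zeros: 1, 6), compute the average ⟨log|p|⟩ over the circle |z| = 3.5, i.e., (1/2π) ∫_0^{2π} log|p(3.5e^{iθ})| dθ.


Zeros: 1, 6; r = 3.5.
Inside |z| < r: 1. Outside (|z| ≥ r): 6.
p(0) = 6, so log|p(0)| = log(6) = 1.7918.
Apply Jensen: I(r) = log|p(0)| + Σ_k log(r/|z_k|), summed over zeros inside |z| < r.
  log(r/|z_k|) for z_k = 1: log(3.5/1) = 1.2528
  Outside zeros (6) contribute nothing to the Jensen sum.
Sum over inside zeros: 1.2528.
I(r) = log|p(0)| + (inside sum) = 1.7918 + 1.2528 = 3.0445.
Note: since some zeros are outside |z| ≤ r, the simplified n·log(r) form does NOT apply — only the inside zeros contribute.

I(r) ≈ 3.0445.


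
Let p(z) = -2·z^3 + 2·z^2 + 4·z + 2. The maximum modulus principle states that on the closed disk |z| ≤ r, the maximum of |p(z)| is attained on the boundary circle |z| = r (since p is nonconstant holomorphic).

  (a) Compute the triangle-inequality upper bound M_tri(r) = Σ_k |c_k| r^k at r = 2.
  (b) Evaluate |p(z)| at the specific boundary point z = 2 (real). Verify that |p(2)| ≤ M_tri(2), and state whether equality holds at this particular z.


Coefficients: c_0 = 2, c_1 = 4, c_2 = 2, c_3 = -2. Radius r = 2.
Part (a). Triangle bound: M_tri(r) = Σ_k |c_k| r^k
  = |2|·2^0 + |4|·2^1 + |2|·2^2 + |-2|·2^3
  = 2 + 8 + 8 + 16 = 34.
This bounds M(r) := max_{|z|=r} |p(z)| from above; equality holds iff all terms c_k z^k can be made to align in phase at a single z on |z|=r.
Part (b). At z = 2 (real, on the circle |z| = r):
  p(2) = (2)·2^0 + (4)·2^1 + (2)·2^2 + (-2)·2^3 = 2.
  |p(2)| = 2.
Check: |p(2)| = 2 ≤ 34 = M_tri(2). ✓ Equality does not hold at z = 2 (the coefficients have mixed signs, so the terms do not all align in phase there).

M_tri(2) = 34; |p(2)| = 2; equality at z=2: no.


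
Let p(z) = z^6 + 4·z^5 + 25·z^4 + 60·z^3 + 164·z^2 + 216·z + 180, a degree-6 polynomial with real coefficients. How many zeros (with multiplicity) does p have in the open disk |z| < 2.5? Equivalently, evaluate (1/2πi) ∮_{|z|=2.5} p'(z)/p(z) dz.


The zeros of p are: (0 + 3i), (0 - 3i), (-1 + 1i), (-1 - 1i), (-1 + 3i), (-1 - 3i).
Their magnitudes are: 3, 3, 1.414, 1.414, 3.162, 3.162.
Zeros with |z| < R = 2.5: (-1 + 1i), (-1 - 1i).
Count = 2.
By the argument principle, (1/2πi) ∮_{|z|=R} p'(z)/p(z) dz equals exactly this count.

Number of zeros inside |z| < 2.5: 2.


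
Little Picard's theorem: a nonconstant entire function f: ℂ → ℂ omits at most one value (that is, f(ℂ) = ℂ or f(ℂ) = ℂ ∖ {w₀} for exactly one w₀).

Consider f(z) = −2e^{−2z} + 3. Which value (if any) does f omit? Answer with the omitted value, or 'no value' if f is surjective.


Little Picard bounds the complement of f(ℂ) to at most one point.
e^{−2z} is never zero on ℂ, so -2·e^{−2z} takes every value in ℂ ∖ {0}. Adding 3 shifts the range to ℂ ∖ {3}. Thus f omits exactly the value 3.

Omitted value: 3.


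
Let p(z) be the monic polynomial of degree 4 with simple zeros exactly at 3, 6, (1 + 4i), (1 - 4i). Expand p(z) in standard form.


The polynomial is p(z) = ∏_{α ∈ S} (z − α), where S = {3, 6, (1 + 4i), (1 - 4i)}.
Expanding the product yields: p(z) = z^4 -11·z^3 + 53·z^2 -189·z + 306.
Note conjugate pairs combine to real quadratics: (z − (1+4i))(z − (1−4i)) = z² − 2z + 17.
The resulting polynomial has degree 4 and real coefficients as required.

p(z) = z^4 -11·z^3 + 53·z^2 -189·z + 306.


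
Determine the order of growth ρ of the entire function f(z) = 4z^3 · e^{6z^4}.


M(r) = max_{|z|=r} |4|·|z|^3·|e^{6z^4}| = 4·r^3 · e^{6r^4} (the factors attain their maxima compatibly on |z|=r). Then log M(r) = log 4 + 3·log r + 6r^4, dominated by the last term, so log log M(r) ~ 4·log r. The polynomial factor 4z^3 contributes only a log r term and does not affect the order. ρ = 4.
Therefore ρ = 4.

Order ρ = 4.


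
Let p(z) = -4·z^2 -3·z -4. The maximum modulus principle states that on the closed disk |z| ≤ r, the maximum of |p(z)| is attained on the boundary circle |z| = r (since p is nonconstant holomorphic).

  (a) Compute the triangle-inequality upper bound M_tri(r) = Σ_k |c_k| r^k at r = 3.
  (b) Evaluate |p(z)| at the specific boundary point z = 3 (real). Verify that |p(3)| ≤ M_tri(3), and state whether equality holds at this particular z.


Coefficients: c_0 = -4, c_1 = -3, c_2 = -4. Radius r = 3.
Part (a). Triangle bound: M_tri(r) = Σ_k |c_k| r^k
  = |-4|·3^0 + |-3|·3^1 + |-4|·3^2
  = 4 + 9 + 36 = 49.
This bounds M(r) := max_{|z|=r} |p(z)| from above; equality holds iff all terms c_k z^k can be made to align in phase at a single z on |z|=r.
Part (b). At z = 3 (real, on the circle |z| = r):
  p(3) = (-4)·3^0 + (-3)·3^1 + (-4)·3^2 = -49.
  |p(3)| = 49.
Since all nonzero coefficients share the same sign, |p(3)| = 49 = M_tri(3); the triangle bound is attained at z = 3, so in fact M(r) = 49.

M_tri(3) = 49; |p(3)| = 49; equality at z=3: yes.
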